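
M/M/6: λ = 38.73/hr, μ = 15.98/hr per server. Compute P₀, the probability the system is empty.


a = λ/μ = 38.73/15.98 = 2.4237; ρ = a/c = 0.4039
Σ_{k=0}^{5} a^k/k! (terms k=0..5) = 1.00000 + 2.42365 + 2.93705 + 2.37280 + 1.43771 + 0.69690 = 10.86812
Tail: a^6/(6!(1−ρ)) = 202.68627/(720·0.5961) = 0.47228
P₀ = 1/(10.86812 + 0.47228) = 1/11.34040 = 0.088180

Final: 0.088180


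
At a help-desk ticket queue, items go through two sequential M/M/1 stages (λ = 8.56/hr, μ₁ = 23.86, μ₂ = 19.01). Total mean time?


Each node sees arrival rate λ = 8.56/hr (tandem ⇒ throughput preserved).
W₁ = 1/(μ₁−λ) = 1/(23.86−8.56) = 0.06536 hr
W₂ = 1/(μ₂−λ) = 1/(19.01−8.56) = 0.09569 hr
W_total = W₁ + W₂ = 0.06536 + 0.09569 = 0.16105 hr

Final: 0.16105 hr


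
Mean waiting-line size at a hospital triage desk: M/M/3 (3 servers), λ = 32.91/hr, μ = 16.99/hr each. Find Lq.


a = λ/μ = 1.9370; ρ = a/3 = 0.6457
P₀ = 0.121482
Lq = P₀·a^c·ρ / (c!·(1−ρ)²) = 0.121482·7.26781·0.6457/(6·0.12555)
= 0.75678

Final: 0.75678


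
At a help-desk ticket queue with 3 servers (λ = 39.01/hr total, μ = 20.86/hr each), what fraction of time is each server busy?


ρ = λ/(cμ) = 39.01/(3·20.86) = 39.01/62.58 = 0.6234

Final: 0.6234


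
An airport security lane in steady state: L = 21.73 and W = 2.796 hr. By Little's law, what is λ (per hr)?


λ = L/W = 21.73/2.796 = 7.7718 /hr

Final: 7.7718 /hr


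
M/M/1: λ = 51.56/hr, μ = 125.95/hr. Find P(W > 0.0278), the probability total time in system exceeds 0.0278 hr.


W ~ Exponential(μ−λ) for M/M/1.
μ − λ = 125.95 − 51.56 = 74.3900
P(W > t) = e^{−(μ−λ)t} = e^{−2.0680} = 0.126433

Final: 0.126433


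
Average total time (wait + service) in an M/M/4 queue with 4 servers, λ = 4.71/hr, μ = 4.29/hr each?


a = 1.0979; ρ = 0.2745; P₀ = 0.332822
Lq = P₀·a^c·ρ/(c!(1−ρ)²) = 0.01051
Wq = Lq/λ = 0.01051/4.71 = 0.002231 hr
W = Wq + 1/μ = 0.002231 + 0.23310 = 0.23533 hr

Final: 0.23533 hr


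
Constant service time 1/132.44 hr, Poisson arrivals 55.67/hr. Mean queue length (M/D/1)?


ρ = 55.67/132.44 = 0.4203
M/D/1: Lq = ρ²/(2(1−ρ)) = 0.1767/(2·0.5797) = 0.15241

Final: 0.15241


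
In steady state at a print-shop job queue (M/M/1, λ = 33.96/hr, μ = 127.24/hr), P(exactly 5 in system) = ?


ρ = 33.96/127.24 = 0.2669
P_n = (1−ρ)·ρ^n = (1 − 0.2669)·0.2669^5 = 0.7331·0.001354 = 0.0009929

Final: 0.0009929


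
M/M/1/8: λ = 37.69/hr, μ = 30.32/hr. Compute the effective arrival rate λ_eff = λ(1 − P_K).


ρ = 1.2431; P_K = (1−ρ)ρ^8/(1−ρ^9) = 0.227666
λ_eff = λ(1 − P_K) = 37.69·(1 − 0.227666) = 37.69·0.772334 = 29.1093 /hr

Final: 29.1093 /hr


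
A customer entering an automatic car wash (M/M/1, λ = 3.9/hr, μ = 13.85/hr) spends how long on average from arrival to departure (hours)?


W = 1/(μ−λ) = 1/(13.85 − 3.9) = 1/9.95 = 0.1005 hr

Final: 0.1005 hr


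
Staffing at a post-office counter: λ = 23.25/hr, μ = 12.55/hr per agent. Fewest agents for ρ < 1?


Stability requires cμ > λ ⇔ c > λ/μ.
λ/μ = 23.25/12.55 = 1.8526
Minimum integer c = ⌊1.8526⌋ + 1 = 2
Check: 2·12.55 = 25.10 > 23.25, while 1·12.55 = 12.55 ≤ 23.25

Final: 2 servers


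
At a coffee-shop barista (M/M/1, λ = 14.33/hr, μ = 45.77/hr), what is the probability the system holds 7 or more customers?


ρ = 14.33/45.77 = 0.3131
P(N ≥ n) = ρ^n = 0.3131^7 = 0.0002949

Final: 0.0002949


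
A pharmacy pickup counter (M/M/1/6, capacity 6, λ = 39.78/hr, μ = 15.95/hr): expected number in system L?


ρ = 39.78/15.95 = 2.4940
L = ρ[1 − (K+1)ρ^K + Kρ^(K+1)] / [(1−ρ)(1−ρ^(K+1))]
Numerator: 2.4940·(1 − 7·240.671436 + 6·600.245123) = 4783.004258
Denominator: (-1.4940)·(-599.245123) = 895.298512
L = 4783.004258/895.298512 = 5.3424

Final: 5.3424


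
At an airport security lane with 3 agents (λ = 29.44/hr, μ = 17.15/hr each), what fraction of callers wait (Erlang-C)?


a = λ/μ = 1.7166; ρ = a/3 = 0.5722
P₀ = 0.162317 (from M/M/c formula)
C(c,a) = [a^c/(c!(1−ρ))]·P₀ = [5.05849/(6·0.4278)]·0.162317
= 1.97077·0.162317 = 0.319889

Final: 0.319889


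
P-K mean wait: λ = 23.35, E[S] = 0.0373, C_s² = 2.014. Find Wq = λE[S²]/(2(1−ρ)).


ρ = λ·E[S] = 23.35·0.0373 = 0.8710
E[S²] = E[S]²(1+C_s²) = 0.0373²·(1+2.014) = 0.004193
Wq = λ·E[S²]/(2(1−ρ)) = 23.35·0.004193/(2·0.1290) = 0.37938 hr

Final: 0.37938 hr


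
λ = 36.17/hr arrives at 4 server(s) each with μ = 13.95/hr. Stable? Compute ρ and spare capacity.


Total capacity cμ = 4·13.95 = 55.80/hr
ρ = λ/(cμ) = 36.17/55.80 = 0.6482
Stable ⇔ ρ < 1: YES
Spare capacity = cμ − λ = 55.80 − 36.17 = 19.63/hr

Final: ρ = 0.6482; stable; margin = 19.63/hr


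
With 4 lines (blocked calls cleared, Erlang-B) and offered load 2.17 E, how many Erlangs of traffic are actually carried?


B(4,2.17) = 0.113343 (Erlang-B)
Carried load = a(1 − B) = 2.17·(1 − 0.113343) = 2.17·0.886657 = 1.9240 E

Final: 1.9240 Erlangs


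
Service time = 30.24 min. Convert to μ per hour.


μ = 1/(service time) in consistent units.
1 hour = 60 min, so μ = 60/30.24 = 1.9841 per hour

Final: 1.9841 /hr


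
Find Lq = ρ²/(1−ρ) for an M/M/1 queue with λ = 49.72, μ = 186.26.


ρ = 49.72/186.26 = 0.2669
Lq = ρ²/(1−ρ) = 0.07126/0.7331 = 0.09720

Final: 0.09720


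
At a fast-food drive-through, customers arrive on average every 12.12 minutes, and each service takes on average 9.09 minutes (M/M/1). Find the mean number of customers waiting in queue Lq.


λ = 60/12.12 = 4.9505 /hr
μ = 60/9.09 = 6.6007 /hr
ρ = λ/μ = 4.9505/6.6007 = 0.7500
Lq = ρ²/(1−ρ) = 0.5625/0.2500 = 2.2500

Final: 2.2500


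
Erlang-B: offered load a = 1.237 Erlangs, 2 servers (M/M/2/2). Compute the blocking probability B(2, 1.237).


B(c,a) = (a^c/c!) / Σ_{k=0}^{c} a^k/k!
a^2/2! = 0.765085
Σ terms (k=0..2): 1.00000 + 1.23700 + 0.76508 = 3.002085
B = 0.765085/3.002085 = 0.254851

Final: 0.254851


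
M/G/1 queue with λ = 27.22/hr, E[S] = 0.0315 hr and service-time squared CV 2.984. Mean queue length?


ρ = λ·E[S] = 27.22·0.0315 = 0.8574
Lq = ρ²(1+C_s²)/(2(1−ρ)) = 0.7352·(1+2.984)/(2·0.1426)
= 0.7352·3.9840/0.2851 = 10.27208

Final: 10.27208


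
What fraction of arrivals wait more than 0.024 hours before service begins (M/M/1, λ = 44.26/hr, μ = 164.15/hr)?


ρ = 44.26/164.15 = 0.2696
P(Wq > t) = ρ·e^{−(μ−λ)t} = 0.2696·e^{−2.8774}
= 0.2696·0.056283 = 0.015176

Final: 0.015176


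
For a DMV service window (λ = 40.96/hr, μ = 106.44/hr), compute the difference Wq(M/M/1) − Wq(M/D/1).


ρ = 40.96/106.44 = 0.3848
Wq(M/M/1) = ρ/(μ−λ) = 0.3848/65.48 = 0.005877 hr
Wq(M/D/1) = ρ/(2(μ−λ)) = 0.002938 hr
Savings = 0.005877 − 0.002938 = 0.002938 hr

Final: 0.002938 hr


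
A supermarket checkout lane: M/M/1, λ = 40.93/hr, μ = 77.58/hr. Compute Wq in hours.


ρ = 40.93/77.58 = 0.5276
Wq = ρ/(μ−λ) = 0.5276/(77.58 − 40.93) = 0.5276/36.65 = 0.01440 hr

Final: 0.01440 hr


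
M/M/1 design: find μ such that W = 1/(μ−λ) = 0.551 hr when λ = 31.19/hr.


W = 1/(μ−λ) ⇒ μ − λ = 1/W = 1/0.551 = 1.8149
μ = λ + 1/W = 31.19 + 1.8149 = 33.0049 per hr

Final: 33.0049 /hr


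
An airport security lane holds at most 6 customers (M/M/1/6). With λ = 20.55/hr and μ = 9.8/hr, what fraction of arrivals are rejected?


ρ = λ/μ = 20.55/9.8 = 2.0969
P_K = (1−ρ)ρ^K/(1−ρ^(K+1)) = (-1.0969·85.018708)/(1 − 178.279026)
= -93.260318/-177.279026 = 0.526065

Final: 0.526065


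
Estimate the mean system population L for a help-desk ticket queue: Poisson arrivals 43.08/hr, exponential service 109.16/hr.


ρ = λ/μ = 43.08/109.16 = 0.3947
L = ρ/(1−ρ) = 0.3947/(1 − 0.3947) = 0.3947/0.6053 = 0.6519

Final: 0.6519


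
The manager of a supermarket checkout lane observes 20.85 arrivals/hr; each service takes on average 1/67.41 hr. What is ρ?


ρ = λ/μ = 20.85/67.41 = 0.3093

Final: 0.3093


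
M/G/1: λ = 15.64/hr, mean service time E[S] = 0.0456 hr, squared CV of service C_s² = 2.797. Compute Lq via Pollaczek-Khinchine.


ρ = λ·E[S] = 15.64·0.0456 = 0.7132
Lq = ρ²(1+C_s²)/(2(1−ρ)) = 0.5086·(1+2.797)/(2·0.2868)
= 0.5086·3.7970/0.5736 = 3.36675

Final: 3.36675


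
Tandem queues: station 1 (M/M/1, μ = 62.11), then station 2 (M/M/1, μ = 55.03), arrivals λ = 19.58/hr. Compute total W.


Each node sees arrival rate λ = 19.58/hr (tandem ⇒ throughput preserved).
W₁ = 1/(μ₁−λ) = 1/(62.11−19.58) = 0.02351 hr
W₂ = 1/(μ₂−λ) = 1/(55.03−19.58) = 0.02821 hr
W_total = W₁ + W₂ = 0.02351 + 0.02821 = 0.05172 hr

Final: 0.05172 hr


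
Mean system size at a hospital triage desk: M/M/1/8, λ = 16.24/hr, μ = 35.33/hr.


ρ = 16.24/35.33 = 0.4597
L = ρ[1 − (K+1)ρ^K + Kρ^(K+1)] / [(1−ρ)(1−ρ^(K+1))]
Numerator: 0.4597·(1 − 9·0.001993 + 8·0.0009162) = 0.454789
Denominator: (0.5403)·(0.999084) = 0.539839
L = 0.454789/0.539839 = 0.8425

Final: 0.8425


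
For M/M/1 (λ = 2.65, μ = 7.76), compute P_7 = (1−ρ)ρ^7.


ρ = 2.65/7.76 = 0.3415
P_n = (1−ρ)·ρ^n = (1 − 0.3415)·0.3415^7 = 0.6585·0.0005416 = 0.0003567

Final: 0.0003567


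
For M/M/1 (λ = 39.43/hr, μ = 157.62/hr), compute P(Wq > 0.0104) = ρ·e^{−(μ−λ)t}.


ρ = 39.43/157.62 = 0.2502
P(Wq > t) = ρ·e^{−(μ−λ)t} = 0.2502·e^{−1.2292}
= 0.2502·0.292534 = 0.073180

Final: 0.073180


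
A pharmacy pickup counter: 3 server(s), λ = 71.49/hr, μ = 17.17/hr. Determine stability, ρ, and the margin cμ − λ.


Total capacity cμ = 3·17.17 = 51.51/hr
ρ = λ/(cμ) = 71.49/51.51 = 1.3879
Stable ⇔ ρ < 1: NO
Spare capacity = cμ − λ = 51.51 − 71.49 = -19.98/hr

Final: ρ = 1.3879; unstable; margin = -19.98/hr


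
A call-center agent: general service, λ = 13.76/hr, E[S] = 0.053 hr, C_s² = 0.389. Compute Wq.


ρ = λ·E[S] = 13.76·0.053 = 0.7293
E[S²] = E[S]²(1+C_s²) = 0.053²·(1+0.389) = 0.003902
Wq = λ·E[S²]/(2(1−ρ)) = 13.76·0.003902/(2·0.2707) = 0.09916 hr

Final: 0.09916 hr


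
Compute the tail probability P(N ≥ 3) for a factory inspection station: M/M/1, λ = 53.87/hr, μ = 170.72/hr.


ρ = 53.87/170.72 = 0.3155
P(N ≥ n) = ρ^n = 0.3155^3 = 0.031419

Final: 0.031419


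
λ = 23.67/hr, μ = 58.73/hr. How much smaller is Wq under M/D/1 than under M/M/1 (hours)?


ρ = 23.67/58.73 = 0.4030
Wq(M/M/1) = ρ/(μ−λ) = 0.4030/35.06 = 0.01150 hr
Wq(M/D/1) = ρ/(2(μ−λ)) = 0.005748 hr
Savings = 0.01150 − 0.005748 = 0.005748 hr

Final: 0.005748 hr


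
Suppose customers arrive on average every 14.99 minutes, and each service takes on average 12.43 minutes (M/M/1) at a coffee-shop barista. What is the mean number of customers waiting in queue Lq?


λ = 60/14.99 = 4.0027 /hr
μ = 60/12.43 = 4.8270 /hr
ρ = λ/μ = 4.0027/4.8270 = 0.8292
Lq = ρ²/(1−ρ) = 0.6876/0.1708 = 4.0262

Final: 4.0262


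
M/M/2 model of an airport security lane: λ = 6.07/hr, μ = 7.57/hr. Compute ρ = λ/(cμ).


ρ = λ/(cμ) = 6.07/(2·7.57) = 6.07/15.14 = 0.4009

Final: 0.4009


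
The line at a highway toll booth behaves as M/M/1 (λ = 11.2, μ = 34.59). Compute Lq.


ρ = 11.2/34.59 = 0.3238
Lq = ρ²/(1−ρ) = 0.1048/0.6762 = 0.1550

Final: 0.1550


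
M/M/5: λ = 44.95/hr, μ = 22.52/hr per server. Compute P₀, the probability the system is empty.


a = λ/μ = 44.95/22.52 = 1.9960; ρ = a/c = 0.3992
Σ_{k=0}^{4} a^k/k! (terms k=0..4) = 1.00000 + 1.99600 + 1.99202 + 1.32536 + 0.66135 = 6.97473
Tail: a^5/(5!(1−ρ)) = 31.68156/(120·0.6008) = 0.43944
P₀ = 1/(6.97473 + 0.43944) = 1/7.41417 = 0.134877

Final: 0.134877


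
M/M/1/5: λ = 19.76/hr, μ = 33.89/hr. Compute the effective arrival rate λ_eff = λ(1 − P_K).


ρ = 0.5831; P_K = (1−ρ)ρ^5/(1−ρ^6) = 0.029245
λ_eff = λ(1 − P_K) = 19.76·(1 − 0.029245) = 19.76·0.970755 = 19.1821 /hr

Final: 19.1821 /hr


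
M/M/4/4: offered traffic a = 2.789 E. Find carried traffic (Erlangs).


B(4,2.789) = 0.182487 (Erlang-B)
Carried load = a(1 − B) = 2.789·(1 − 0.182487) = 2.789·0.817513 = 2.2800 E

Final: 2.2800 Erlangs


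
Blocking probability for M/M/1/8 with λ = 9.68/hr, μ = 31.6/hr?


ρ = λ/μ = 9.68/31.6 = 0.3063
P_K = (1−ρ)ρ^K/(1−ρ^(K+1)) = (0.6937·0.00007754)/(1 − 0.00002375)
= 0.00005378/0.999976 = 0.00005379

Final: 0.00005379


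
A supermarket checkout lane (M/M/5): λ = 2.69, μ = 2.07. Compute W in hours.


a = 1.2995; ρ = 0.2599; P₀ = 0.272464
Lq = P₀·a^c·ρ/(c!(1−ρ)²) = 0.003993
Wq = Lq/λ = 0.003993/2.69 = 0.001484 hr
W = Wq + 1/μ = 0.001484 + 0.48309 = 0.48458 hr

Final: 0.48458 hr


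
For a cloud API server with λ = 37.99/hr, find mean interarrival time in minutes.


Mean interarrival time = 1/λ = 1/37.99 hour = 0.02632 hour
In minutes: 0.02632 × 60 = 1.5794 min

Final: 1.5794 min


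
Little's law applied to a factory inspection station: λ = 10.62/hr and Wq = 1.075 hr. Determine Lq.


Lq = λWq = 10.62·1.075 = 11.4165

Final: 11.4165


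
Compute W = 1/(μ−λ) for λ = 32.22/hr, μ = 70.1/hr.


W = 1/(μ−λ) = 1/(70.1 − 32.22) = 1/37.88 = 0.02640 hr

Final: 0.02640 hr


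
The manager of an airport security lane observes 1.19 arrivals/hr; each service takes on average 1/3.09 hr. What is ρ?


ρ = λ/μ = 1.19/3.09 = 0.3851

Final: 0.3851


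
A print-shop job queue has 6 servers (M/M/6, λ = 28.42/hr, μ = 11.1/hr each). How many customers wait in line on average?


a = λ/μ = 2.5604; ρ = a/6 = 0.4267
P₀ = 0.076773
Lq = P₀·a^c·ρ / (c!·(1−ρ)²) = 0.076773·281.71279·0.4267/(720·0.32864)
= 0.03900

Final: 0.03900


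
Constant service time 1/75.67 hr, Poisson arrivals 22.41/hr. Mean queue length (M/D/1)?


ρ = 22.41/75.67 = 0.2962
M/D/1: Lq = ρ²/(2(1−ρ)) = 0.08771/(2·0.7038) = 0.06231

Final: 0.06231


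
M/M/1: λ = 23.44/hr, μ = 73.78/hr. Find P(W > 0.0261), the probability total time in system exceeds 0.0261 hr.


W ~ Exponential(μ−λ) for M/M/1.
μ − λ = 73.78 − 23.44 = 50.3400
P(W > t) = e^{−(μ−λ)t} = e^{−1.3139} = 0.268777

Final: 0.268777


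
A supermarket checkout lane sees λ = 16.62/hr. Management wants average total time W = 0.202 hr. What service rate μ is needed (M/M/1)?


W = 1/(μ−λ) ⇒ μ − λ = 1/W = 1/0.202 = 4.9505
μ = λ + 1/W = 16.62 + 4.9505 = 21.5705 per hr

Final: 21.5705 /hr


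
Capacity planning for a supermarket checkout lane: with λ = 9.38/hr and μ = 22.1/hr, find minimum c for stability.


Stability requires cμ > λ ⇔ c > λ/μ.
λ/μ = 9.38/22.1 = 0.4244
Minimum integer c = ⌊0.4244⌋ + 1 = 1
Check: 1·22.1 = 22.10 > 9.38, while 0·22.1 = 0.00 ≤ 9.38

Final: 1 servers


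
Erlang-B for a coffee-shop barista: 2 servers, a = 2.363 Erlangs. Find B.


B(c,a) = (a^c/c!) / Σ_{k=0}^{c} a^k/k!
a^2/2! = 2.791885
Σ terms (k=0..2): 1.00000 + 2.36300 + 2.79188 = 6.154884
B = 2.791885/6.154884 = 0.453605

Final: 0.453605


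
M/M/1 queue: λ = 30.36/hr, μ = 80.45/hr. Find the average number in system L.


ρ = λ/μ = 30.36/80.45 = 0.3774
L = ρ/(1−ρ) = 0.3774/(1 − 0.3774) = 0.3774/0.6226 = 0.6061

Final: 0.6061


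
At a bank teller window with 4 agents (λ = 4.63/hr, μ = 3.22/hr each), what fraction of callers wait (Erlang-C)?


a = λ/μ = 1.4379; ρ = a/4 = 0.3595
P₀ = 0.235560 (from M/M/c formula)
C(c,a) = [a^c/(c!(1−ρ))]·P₀ = [4.27465/(24·0.6405)]·0.235560
= 0.27807·0.235560 = 0.065502

Final: 0.065502


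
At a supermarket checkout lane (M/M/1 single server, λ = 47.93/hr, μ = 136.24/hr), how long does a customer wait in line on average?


ρ = 47.93/136.24 = 0.3518
Wq = ρ/(μ−λ) = 0.3518/(136.24 − 47.93) = 0.3518/88.31 = 0.003984 hr

Final: 0.003984 hr


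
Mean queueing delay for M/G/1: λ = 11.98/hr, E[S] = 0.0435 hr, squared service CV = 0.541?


ρ = λ·E[S] = 11.98·0.0435 = 0.5211
E[S²] = E[S]²(1+C_s²) = 0.0435²·(1+0.541) = 0.002916
Wq = λ·E[S²]/(2(1−ρ)) = 11.98·0.002916/(2·0.4789) = 0.03647 hr

Final: 0.03647 hr


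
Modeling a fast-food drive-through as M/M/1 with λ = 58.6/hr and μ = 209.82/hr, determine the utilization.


ρ = λ/μ = 58.6/209.82 = 0.2793

Final: 0.2793


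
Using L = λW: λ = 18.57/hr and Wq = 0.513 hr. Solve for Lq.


Lq = λWq = 18.57·0.513 = 9.5264

Final: 9.5264


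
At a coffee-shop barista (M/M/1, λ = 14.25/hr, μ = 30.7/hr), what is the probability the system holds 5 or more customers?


ρ = 14.25/30.7 = 0.4642
P(N ≥ n) = ρ^n = 0.4642^5 = 0.021547

Final: 0.021547


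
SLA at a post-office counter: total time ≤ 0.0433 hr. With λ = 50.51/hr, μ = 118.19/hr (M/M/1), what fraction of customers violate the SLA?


W ~ Exponential(μ−λ) for M/M/1.
μ − λ = 118.19 − 50.51 = 67.6800
P(W > t) = e^{−(μ−λ)t} = e^{−2.9305} = 0.053368

Final: 0.053368


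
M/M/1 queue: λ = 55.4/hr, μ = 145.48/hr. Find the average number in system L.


ρ = λ/μ = 55.4/145.48 = 0.3808
L = ρ/(1−ρ) = 0.3808/(1 − 0.3808) = 0.3808/0.6192 = 0.6150

Final: 0.6150


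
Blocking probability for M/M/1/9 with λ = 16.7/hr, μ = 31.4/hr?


ρ = λ/μ = 16.7/31.4 = 0.5318
P_K = (1−ρ)ρ^K/(1−ρ^(K+1)) = (0.4682·0.003405)/(1 − 0.001811)
= 0.001594/0.998189 = 0.001597

Final: 0.001597


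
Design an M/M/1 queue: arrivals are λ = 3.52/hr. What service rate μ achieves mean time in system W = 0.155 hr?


W = 1/(μ−λ) ⇒ μ − λ = 1/W = 1/0.155 = 6.4516
μ = λ + 1/W = 3.52 + 6.4516 = 9.9716 per hr

Final: 9.9716 /hr


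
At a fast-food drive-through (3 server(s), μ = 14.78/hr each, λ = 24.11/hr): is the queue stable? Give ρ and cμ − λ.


Total capacity cμ = 3·14.78 = 44.34/hr
ρ = λ/(cμ) = 24.11/44.34 = 0.5438
Stable ⇔ ρ < 1: YES
Spare capacity = cμ − λ = 44.34 − 24.11 = 20.23/hr

Final: ρ = 0.5438; stable; margin = 20.23/hr


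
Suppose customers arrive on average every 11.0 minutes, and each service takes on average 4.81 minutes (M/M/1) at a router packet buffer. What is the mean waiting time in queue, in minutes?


λ = 60/11.0 = 5.4545 /hr
μ = 60/4.81 = 12.4740 /hr
ρ = λ/μ = 5.4545/12.4740 = 0.4373
Wq = ρ/(μ−λ) = 0.4373/(12.4740−5.4545) = 0.06229 hr
In minutes: 0.06229·60 = 3.738 min

Final: 3.738 min


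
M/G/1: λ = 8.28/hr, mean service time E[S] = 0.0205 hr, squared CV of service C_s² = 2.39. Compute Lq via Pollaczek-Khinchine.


ρ = λ·E[S] = 8.28·0.0205 = 0.1697
Lq = ρ²(1+C_s²)/(2(1−ρ)) = 0.02881·(1+2.39)/(2·0.8303)
= 0.02881·3.3900/1.6605 = 0.05882

Final: 0.05882


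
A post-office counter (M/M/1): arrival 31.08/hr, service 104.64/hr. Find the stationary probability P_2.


ρ = 31.08/104.64 = 0.2970
P_n = (1−ρ)·ρ^n = (1 − 0.2970)·0.2970^2 = 0.7030·0.088220 = 0.062017

Final: 0.062017


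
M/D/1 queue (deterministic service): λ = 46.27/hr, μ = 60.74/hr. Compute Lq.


ρ = 46.27/60.74 = 0.7618
M/D/1: Lq = ρ²/(2(1−ρ)) = 0.5803/(2·0.2382) = 1.21794

Final: 1.21794


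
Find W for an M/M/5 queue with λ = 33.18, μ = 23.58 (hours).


a = 1.4071; ρ = 0.2814; P₀ = 0.244570
Lq = P₀·a^c·ρ/(c!(1−ρ)²) = 0.006128
Wq = Lq/λ = 0.006128/33.18 = 0.0001847 hr
W = Wq + 1/μ = 0.0001847 + 0.04241 = 0.04259 hr

Final: 0.04259 hr


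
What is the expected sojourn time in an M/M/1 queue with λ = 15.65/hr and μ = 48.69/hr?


W = 1/(μ−λ) = 1/(48.69 − 15.65) = 1/33.04 = 0.03027 hr

Final: 0.03027 hr


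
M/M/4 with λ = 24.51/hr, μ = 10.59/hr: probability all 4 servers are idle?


a = λ/μ = 24.51/10.59 = 2.3144; ρ = a/c = 0.5786
Σ_{k=0}^{3} a^k/k! (terms k=0..3) = 1.00000 + 2.31445 + 2.67833 + 2.06629 = 8.05907
Tail: a^4/(4!(1−ρ)) = 28.69389/(24·0.4214) = 2.83724
P₀ = 1/(8.05907 + 2.83724) = 1/10.89631 = 0.091774

Final: 0.091774


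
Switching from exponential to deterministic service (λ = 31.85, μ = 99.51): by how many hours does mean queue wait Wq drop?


ρ = 31.85/99.51 = 0.3201
Wq(M/M/1) = ρ/(μ−λ) = 0.3201/67.66 = 0.004731 hr
Wq(M/D/1) = ρ/(2(μ−λ)) = 0.002365 hr
Savings = 0.004731 − 0.002365 = 0.002365 hr

Final: 0.002365 hr


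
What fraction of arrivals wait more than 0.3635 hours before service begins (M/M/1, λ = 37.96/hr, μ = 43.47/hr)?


ρ = 37.96/43.47 = 0.8732
P(Wq > t) = ρ·e^{−(μ−λ)t} = 0.8732·e^{−2.0029}
= 0.8732·0.134945 = 0.117841

Final: 0.117841


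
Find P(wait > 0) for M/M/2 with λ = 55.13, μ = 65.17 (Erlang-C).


a = λ/μ = 0.8459; ρ = a/2 = 0.4230
P₀ = 0.405510 (from M/M/c formula)
C(c,a) = [a^c/(c!(1−ρ))]·P₀ = [0.71562/(2·0.5770)]·0.405510
= 0.62009·0.405510 = 0.251452

Final: 0.251452


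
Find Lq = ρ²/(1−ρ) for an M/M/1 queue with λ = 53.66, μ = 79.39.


ρ = 53.66/79.39 = 0.6759
Lq = ρ²/(1−ρ) = 0.4568/0.3241 = 1.4096

Final: 1.4096


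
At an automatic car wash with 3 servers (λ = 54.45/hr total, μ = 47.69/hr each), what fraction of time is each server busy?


ρ = λ/(cμ) = 54.45/(3·47.69) = 54.45/143.07 = 0.3806

Final: 0.3806


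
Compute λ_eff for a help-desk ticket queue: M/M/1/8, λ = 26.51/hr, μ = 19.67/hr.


ρ = 1.3477; P_K = (1−ρ)ρ^8/(1−ρ^9) = 0.276890
λ_eff = λ(1 − P_K) = 26.51·(1 − 0.276890) = 26.51·0.723110 = 19.1697 /hr

Final: 19.1697 /hr


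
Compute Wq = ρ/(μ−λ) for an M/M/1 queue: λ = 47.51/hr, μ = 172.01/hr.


ρ = 47.51/172.01 = 0.2762
Wq = ρ/(μ−λ) = 0.2762/(172.01 − 47.51) = 0.2762/124.50 = 0.002219 hr

Final: 0.002219 hr


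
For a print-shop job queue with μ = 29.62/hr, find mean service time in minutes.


Mean service time = 1/μ = 1/29.62 hour = 0.03376 hour
In minutes: 0.03376 × 60 = 2.0257 min

Final: 2.0257 min


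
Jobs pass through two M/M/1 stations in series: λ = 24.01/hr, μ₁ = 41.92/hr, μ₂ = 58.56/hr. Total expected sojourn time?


Each node sees arrival rate λ = 24.01/hr (tandem ⇒ throughput preserved).
W₁ = 1/(μ₁−λ) = 1/(41.92−24.01) = 0.05583 hr
W₂ = 1/(μ₂−λ) = 1/(58.56−24.01) = 0.02894 hr
W_total = W₁ + W₂ = 0.05583 + 0.02894 = 0.08478 hr

Final: 0.08478 hr


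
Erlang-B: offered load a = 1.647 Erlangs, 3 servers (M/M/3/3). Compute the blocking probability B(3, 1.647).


B(c,a) = (a^c/c!) / Σ_{k=0}^{c} a^k/k!
a^3/3! = 0.744611
Σ terms (k=0..3): 1.00000 + 1.64700 + 1.35630 + 0.74461 = 4.747916
B = 0.744611/4.747916 = 0.156829

Final: 0.156829


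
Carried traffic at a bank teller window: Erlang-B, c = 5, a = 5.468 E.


B(5,5.468) = 0.321635 (Erlang-B)
Carried load = a(1 − B) = 5.468·(1 − 0.321635) = 5.468·0.678365 = 3.7093 E

Final: 3.7093 Erlangs


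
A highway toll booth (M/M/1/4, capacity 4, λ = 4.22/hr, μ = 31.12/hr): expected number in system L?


ρ = 4.22/31.12 = 0.1356
L = ρ[1 − (K+1)ρ^K + Kρ^(K+1)] / [(1−ρ)(1−ρ^(K+1))]
Numerator: 0.1356·(1 − 5·0.0003381 + 4·0.00004585) = 0.135400
Denominator: (0.8644)·(0.999954) = 0.864356
L = 0.135400/0.864356 = 0.1566

Final: 0.1566


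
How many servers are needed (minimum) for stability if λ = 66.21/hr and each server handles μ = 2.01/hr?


Stability requires cμ > λ ⇔ c > λ/μ.
λ/μ = 66.21/2.01 = 32.9403
Minimum integer c = ⌊32.9403⌋ + 1 = 33
Check: 33·2.01 = 66.33 > 66.21, while 32·2.01 = 64.32 ≤ 66.21

Final: 33 servers


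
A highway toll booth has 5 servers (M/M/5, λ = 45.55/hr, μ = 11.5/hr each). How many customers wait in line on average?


a = λ/μ = 3.9609; ρ = a/5 = 0.7922
P₀ = 0.013792
Lq = P₀·a^c·ρ / (c!·(1−ρ)²) = 0.013792·974.88347·0.7922/(120·0.04319)
= 2.05498

Final: 2.05498


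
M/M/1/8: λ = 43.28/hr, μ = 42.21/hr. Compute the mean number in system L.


ρ = 43.28/42.21 = 1.0253
L = ρ[1 − (K+1)ρ^K + Kρ^(K+1)] / [(1−ρ)(1−ρ^(K+1))]
Numerator: 1.0253·(1 − 9·1.221730 + 8·1.252700) = 0.026691
Denominator: (-0.02535)·(-0.252700) = 0.006406
L = 0.026691/0.006406 = 4.1667

Final: 4.1667


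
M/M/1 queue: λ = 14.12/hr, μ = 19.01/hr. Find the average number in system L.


ρ = λ/μ = 14.12/19.01 = 0.7428
L = ρ/(1−ρ) = 0.7428/(1 − 0.7428) = 0.7428/0.2572 = 2.8875

Final: 2.8875


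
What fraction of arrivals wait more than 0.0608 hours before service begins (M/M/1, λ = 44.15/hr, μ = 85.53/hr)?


ρ = 44.15/85.53 = 0.5162
P(Wq > t) = ρ·e^{−(μ−λ)t} = 0.5162·e^{−2.5159}
= 0.5162·0.080790 = 0.041703

Final: 0.041703


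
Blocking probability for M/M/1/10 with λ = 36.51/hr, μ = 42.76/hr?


ρ = λ/μ = 36.51/42.76 = 0.8538
P_K = (1−ρ)ρ^K/(1−ρ^(K+1)) = (0.1462·0.205940)/(1 − 0.175839)
= 0.030101/0.824161 = 0.036523

Final: 0.036523


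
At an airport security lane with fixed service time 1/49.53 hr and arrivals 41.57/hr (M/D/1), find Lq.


ρ = 41.57/49.53 = 0.8393
M/D/1: Lq = ρ²/(2(1−ρ)) = 0.7044/(2·0.1607) = 2.19154

Final: 2.19154


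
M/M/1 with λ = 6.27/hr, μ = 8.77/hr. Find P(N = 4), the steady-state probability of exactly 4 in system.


ρ = 6.27/8.77 = 0.7149
P_n = (1−ρ)·ρ^n = (1 − 0.7149)·0.7149^4 = 0.2851·0.261259 = 0.074475

Final: 0.074475


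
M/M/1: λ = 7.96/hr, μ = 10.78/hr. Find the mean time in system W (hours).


W = 1/(μ−λ) = 1/(10.78 − 7.96) = 1/2.82 = 0.3546 hr

Final: 0.3546 hr


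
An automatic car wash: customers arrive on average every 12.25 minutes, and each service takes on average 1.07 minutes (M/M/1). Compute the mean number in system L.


λ = 60/12.25 = 4.8980 /hr
μ = 60/1.07 = 56.0748 /hr
ρ = λ/μ = 4.8980/56.0748 = 0.08735
L = ρ/(1−ρ) = 0.08735/0.9127 = 0.09571

Final: 0.09571


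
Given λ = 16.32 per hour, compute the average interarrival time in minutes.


Mean interarrival time = 1/λ = 1/16.32 hour = 0.06127 hour
In minutes: 0.06127 × 60 = 3.6765 min

Final: 3.6765 min


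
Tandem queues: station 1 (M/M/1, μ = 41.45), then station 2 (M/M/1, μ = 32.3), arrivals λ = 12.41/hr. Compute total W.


Each node sees arrival rate λ = 12.41/hr (tandem ⇒ throughput preserved).
W₁ = 1/(μ₁−λ) = 1/(41.45−12.41) = 0.03444 hr
W₂ = 1/(μ₂−λ) = 1/(32.3−12.41) = 0.05028 hr
W_total = W₁ + W₂ = 0.03444 + 0.05028 = 0.08471 hr

Final: 0.08471 hr


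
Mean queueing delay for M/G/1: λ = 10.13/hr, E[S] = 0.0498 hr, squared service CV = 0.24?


ρ = λ·E[S] = 10.13·0.0498 = 0.5045
E[S²] = E[S]²(1+C_s²) = 0.0498²·(1+0.24) = 0.003075
Wq = λ·E[S²]/(2(1−ρ)) = 10.13·0.003075/(2·0.4955) = 0.03143 hr

Final: 0.03143 hr


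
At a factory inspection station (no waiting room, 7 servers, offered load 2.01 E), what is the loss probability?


B(c,a) = (a^c/c!) / Σ_{k=0}^{c} a^k/k!
a^7/7! = 0.026299
Σ terms (k=0..7): 1.00000 + 2.01000 + 2.02005 + 1.35343 + 0.68010 + 0.27340 + 0.09159 + 0.02630 = 7.454872
B = 0.026299/7.454872 = 0.003528

Final: 0.003528


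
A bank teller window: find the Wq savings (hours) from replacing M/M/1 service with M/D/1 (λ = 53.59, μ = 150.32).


ρ = 53.59/150.32 = 0.3565
Wq(M/M/1) = ρ/(μ−λ) = 0.3565/96.73 = 0.003686 hr
Wq(M/D/1) = ρ/(2(μ−λ)) = 0.001843 hr
Savings = 0.003686 − 0.001843 = 0.001843 hr

Final: 0.001843 hr


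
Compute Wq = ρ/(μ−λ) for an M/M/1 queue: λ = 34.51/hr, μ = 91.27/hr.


ρ = 34.51/91.27 = 0.3781
Wq = ρ/(μ−λ) = 0.3781/(91.27 − 34.51) = 0.3781/56.76 = 0.006662 hr

Final: 0.006662 hr


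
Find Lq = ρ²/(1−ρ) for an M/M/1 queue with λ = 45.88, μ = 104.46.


ρ = 45.88/104.46 = 0.4392
Lq = ρ²/(1−ρ) = 0.1929/0.5608 = 0.3440

Final: 0.3440


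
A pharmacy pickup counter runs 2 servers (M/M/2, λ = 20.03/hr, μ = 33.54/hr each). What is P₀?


a = λ/μ = 20.03/33.54 = 0.5972; ρ = a/c = 0.2986
Σ_{k=0}^{1} a^k/k! (terms k=0..1) = 1.00000 + 0.59720 = 1.59720
Tail: a^2/(2!(1−ρ)) = 0.35664/(2·0.7014) = 0.25424
P₀ = 1/(1.59720 + 0.25424) = 1/1.85143 = 0.540122

Final: 0.540122


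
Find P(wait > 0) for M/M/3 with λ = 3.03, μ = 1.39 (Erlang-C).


a = λ/μ = 2.1799; ρ = a/3 = 0.7266
P₀ = 0.084242 (from M/M/c formula)
C(c,a) = [a^c/(c!(1−ρ))]·P₀ = [10.35818/(6·0.2734)]·0.084242
= 6.31486·0.084242 = 0.531975

Final: 0.531975


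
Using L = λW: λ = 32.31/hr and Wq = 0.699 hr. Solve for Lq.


Lq = λWq = 32.31·0.699 = 22.5847

Final: 22.5847


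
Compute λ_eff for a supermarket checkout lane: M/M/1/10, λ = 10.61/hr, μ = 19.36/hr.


ρ = 0.5480; P_K = (1−ρ)ρ^10/(1−ρ^11) = 0.001106
λ_eff = λ(1 − P_K) = 10.61·(1 − 0.001106) = 10.61·0.998894 = 10.5983 /hr

Final: 10.5983 /hr


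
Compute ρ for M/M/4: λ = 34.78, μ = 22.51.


ρ = λ/(cμ) = 34.78/(4·22.51) = 34.78/90.04 = 0.3863

Final: 0.3863


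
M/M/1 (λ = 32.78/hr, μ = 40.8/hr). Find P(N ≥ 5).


ρ = 32.78/40.8 = 0.8034
P(N ≥ n) = ρ^n = 0.8034^5 = 0.334768

Final: 0.334768


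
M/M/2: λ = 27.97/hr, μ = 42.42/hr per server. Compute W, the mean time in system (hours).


a = 0.6594; ρ = 0.3297; P₀ = 0.504122
Lq = P₀·a^c·ρ/(c!(1−ρ)²) = 0.08040
Wq = Lq/λ = 0.08040/27.97 = 0.002875 hr
W = Wq + 1/μ = 0.002875 + 0.02357 = 0.02645 hr

Final: 0.02645 hr


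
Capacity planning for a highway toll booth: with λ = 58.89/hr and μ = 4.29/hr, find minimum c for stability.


Stability requires cμ > λ ⇔ c > λ/μ.
λ/μ = 58.89/4.29 = 13.7273
Minimum integer c = ⌊13.7273⌋ + 1 = 14
Check: 14·4.29 = 60.06 > 58.89, while 13·4.29 = 55.77 ≤ 58.89

Final: 14 servers


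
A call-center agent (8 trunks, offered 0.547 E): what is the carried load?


B(8,0.547) = 0.0000001150 (Erlang-B)
Carried load = a(1 − B) = 0.547·(1 − 0.0000001150) = 0.547·1.000000 = 0.5470 E

Final: 0.5470 Erlangs


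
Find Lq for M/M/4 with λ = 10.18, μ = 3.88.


a = λ/μ = 2.6237; ρ = a/4 = 0.6559
P₀ = 0.063233
Lq = P₀·a^c·ρ / (c!·(1−ρ)²) = 0.063233·47.38754·0.6559/(24·0.11839)
= 0.69176

Final: 0.69176


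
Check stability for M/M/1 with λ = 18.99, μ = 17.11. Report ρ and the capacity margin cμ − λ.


Total capacity cμ = 1·17.11 = 17.11/hr
ρ = λ/(cμ) = 18.99/17.11 = 1.1099
Stable ⇔ ρ < 1: NO
Spare capacity = cμ − λ = 17.11 − 18.99 = -1.88/hr

Final: ρ = 1.1099; unstable; margin = -1.88/hr


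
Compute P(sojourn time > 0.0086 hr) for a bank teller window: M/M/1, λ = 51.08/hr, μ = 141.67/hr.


W ~ Exponential(μ−λ) for M/M/1.
μ − λ = 141.67 − 51.08 = 90.5900
P(W > t) = e^{−(μ−λ)t} = e^{−0.7791} = 0.458831

Final: 0.458831


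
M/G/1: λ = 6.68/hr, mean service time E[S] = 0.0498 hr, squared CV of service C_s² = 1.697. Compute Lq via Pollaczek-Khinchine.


ρ = λ·E[S] = 6.68·0.0498 = 0.3327
Lq = ρ²(1+C_s²)/(2(1−ρ)) = 0.1107·(1+1.697)/(2·0.6673)
= 0.1107·2.6970/1.3347 = 0.22362

Final: 0.22362


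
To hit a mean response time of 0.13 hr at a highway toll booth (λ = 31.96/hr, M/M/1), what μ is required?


W = 1/(μ−λ) ⇒ μ − λ = 1/W = 1/0.13 = 7.6923
μ = λ + 1/W = 31.96 + 7.6923 = 39.6523 per hr

Final: 39.6523 /hr


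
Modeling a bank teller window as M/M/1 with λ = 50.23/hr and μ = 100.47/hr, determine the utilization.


ρ = λ/μ = 50.23/100.47 = 0.5000

Final: 0.5000


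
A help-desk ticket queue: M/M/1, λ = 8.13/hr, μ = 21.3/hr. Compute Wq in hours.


ρ = 8.13/21.3 = 0.3817
Wq = ρ/(μ−λ) = 0.3817/(21.3 − 8.13) = 0.3817/13.17 = 0.02898 hr

Final: 0.02898 hr


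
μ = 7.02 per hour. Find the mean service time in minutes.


Mean service time = 1/μ = 1/7.02 hour = 0.14245 hour
In minutes: 0.14245 × 60 = 8.5470 min

Final: 8.5470 min


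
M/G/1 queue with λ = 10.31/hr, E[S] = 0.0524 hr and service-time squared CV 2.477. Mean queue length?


ρ = λ·E[S] = 10.31·0.0524 = 0.5402
Lq = ρ²(1+C_s²)/(2(1−ρ)) = 0.2919·(1+2.477)/(2·0.4598)
= 0.2919·3.4770/0.9195 = 1.10364

Final: 1.10364


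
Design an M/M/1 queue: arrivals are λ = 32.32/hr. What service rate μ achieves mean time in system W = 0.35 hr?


W = 1/(μ−λ) ⇒ μ − λ = 1/W = 1/0.35 = 2.8571
μ = λ + 1/W = 32.32 + 2.8571 = 35.1771 per hr

Final: 35.1771 /hr


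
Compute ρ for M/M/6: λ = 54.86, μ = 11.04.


ρ = λ/(cμ) = 54.86/(6·11.04) = 54.86/66.24 = 0.8282

Final: 0.8282


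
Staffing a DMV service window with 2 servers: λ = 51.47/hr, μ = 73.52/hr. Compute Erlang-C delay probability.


a = λ/μ = 0.7001; ρ = a/2 = 0.3500
P₀ = 0.481437 (from M/M/c formula)
C(c,a) = [a^c/(c!(1−ρ))]·P₀ = [0.49011/(2·0.6500)]·0.481437
= 0.37703·0.481437 = 0.181518

Final: 0.181518


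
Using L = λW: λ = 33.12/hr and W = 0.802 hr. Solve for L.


L = λW = 33.12·0.802 = 26.5622

Final: 26.5622


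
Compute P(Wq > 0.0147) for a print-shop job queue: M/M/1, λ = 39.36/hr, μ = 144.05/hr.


ρ = 39.36/144.05 = 0.2732
P(Wq > t) = ρ·e^{−(μ−λ)t} = 0.2732·e^{−1.5389}
= 0.2732·0.214608 = 0.058639

Final: 0.058639


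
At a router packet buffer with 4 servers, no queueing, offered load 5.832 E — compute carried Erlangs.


B(4,5.832) = 0.458626 (Erlang-B)
Carried load = a(1 − B) = 5.832·(1 − 0.458626) = 5.832·0.541374 = 3.1573 E

Final: 3.1573 Erlangs


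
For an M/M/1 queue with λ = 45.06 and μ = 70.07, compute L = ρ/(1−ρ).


ρ = λ/μ = 45.06/70.07 = 0.6431
L = ρ/(1−ρ) = 0.6431/(1 − 0.6431) = 0.6431/0.3569 = 1.8017

Final: 1.8017


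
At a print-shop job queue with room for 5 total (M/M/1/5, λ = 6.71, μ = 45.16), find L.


ρ = 6.71/45.16 = 0.1486
L = ρ[1 − (K+1)ρ^K + Kρ^(K+1)] / [(1−ρ)(1−ρ^(K+1))]
Numerator: 0.1486·(1 − 6·0.00007242 + 5·0.00001076) = 0.148526
Denominator: (0.8514)·(0.999989) = 0.851408
L = 0.148526/0.851408 = 0.1744

Final: 0.1744


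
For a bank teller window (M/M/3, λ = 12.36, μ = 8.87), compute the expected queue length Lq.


a = λ/μ = 1.3935; ρ = a/3 = 0.4645
P₀ = 0.237731
Lq = P₀·a^c·ρ / (c!·(1−ρ)²) = 0.237731·2.70573·0.4645/(6·0.28677)
= 0.17364

Final: 0.17364


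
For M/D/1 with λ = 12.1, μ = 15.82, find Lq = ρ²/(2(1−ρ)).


ρ = 12.1/15.82 = 0.7649
M/D/1: Lq = ρ²/(2(1−ρ)) = 0.5850/(2·0.2351) = 1.24392

Final: 1.24392


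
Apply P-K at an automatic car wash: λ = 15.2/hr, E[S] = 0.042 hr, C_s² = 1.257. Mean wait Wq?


ρ = λ·E[S] = 15.2·0.042 = 0.6384
E[S²] = E[S]²(1+C_s²) = 0.042²·(1+1.257) = 0.003981
Wq = λ·E[S²]/(2(1−ρ)) = 15.2·0.003981/(2·0.3616) = 0.08368 hr

Final: 0.08368 hr


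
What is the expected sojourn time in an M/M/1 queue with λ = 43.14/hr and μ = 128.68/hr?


W = 1/(μ−λ) = 1/(128.68 − 43.14) = 1/85.54 = 0.01169 hr

Final: 0.01169 hr


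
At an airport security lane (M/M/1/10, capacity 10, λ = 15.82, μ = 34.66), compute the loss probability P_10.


ρ = λ/μ = 15.82/34.66 = 0.4564
P_K = (1−ρ)ρ^K/(1−ρ^(K+1)) = (0.5436·0.0003924)/(1 − 0.0001791)
= 0.0002133/0.999821 = 0.0002134

Final: 0.0002134


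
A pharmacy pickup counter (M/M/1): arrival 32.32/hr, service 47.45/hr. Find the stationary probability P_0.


ρ = 32.32/47.45 = 0.6811
P_n = (1−ρ)·ρ^n = (1 − 0.6811)·0.6811^0 = 0.3189·1.000000 = 0.318862

Final: 0.318862


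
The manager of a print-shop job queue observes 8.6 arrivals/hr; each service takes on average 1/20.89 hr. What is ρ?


ρ = λ/μ = 8.6/20.89 = 0.4117

Final: 0.4117


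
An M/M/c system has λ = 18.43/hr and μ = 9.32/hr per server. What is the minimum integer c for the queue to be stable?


Stability requires cμ > λ ⇔ c > λ/μ.
λ/μ = 18.43/9.32 = 1.9775
Minimum integer c = ⌊1.9775⌋ + 1 = 2
Check: 2·9.32 = 18.64 > 18.43, while 1·9.32 = 9.32 ≤ 18.43

Final: 2 servers


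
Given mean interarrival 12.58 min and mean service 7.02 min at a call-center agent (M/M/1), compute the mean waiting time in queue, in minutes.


λ = 60/12.58 = 4.7695 /hr
μ = 60/7.02 = 8.5470 /hr
ρ = λ/μ = 4.7695/8.5470 = 0.5580
Wq = ρ/(μ−λ) = 0.5580/(8.5470−4.7695) = 0.14772 hr
In minutes: 0.14772·60 = 8.863 min

Final: 8.863 min


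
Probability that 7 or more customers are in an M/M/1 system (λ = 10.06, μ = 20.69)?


ρ = 10.06/20.69 = 0.4862
P(N ≥ n) = ρ^n = 0.4862^7 = 0.006425

Final: 0.006425


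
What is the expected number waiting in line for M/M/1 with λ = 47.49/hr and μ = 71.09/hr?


ρ = 47.49/71.09 = 0.6680
Lq = ρ²/(1−ρ) = 0.4463/0.3320 = 1.3443

Final: 1.3443


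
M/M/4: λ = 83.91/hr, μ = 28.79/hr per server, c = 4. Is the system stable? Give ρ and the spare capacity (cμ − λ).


Total capacity cμ = 4·28.79 = 115.16/hr
ρ = λ/(cμ) = 83.91/115.16 = 0.7286
Stable ⇔ ρ < 1: YES
Spare capacity = cμ − λ = 115.16 − 83.91 = 31.25/hr

Final: ρ = 0.7286; stable; margin = 31.25/hr


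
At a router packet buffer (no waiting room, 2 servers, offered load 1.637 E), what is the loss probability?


B(c,a) = (a^c/c!) / Σ_{k=0}^{c} a^k/k!
a^2/2! = 1.339884
Σ terms (k=0..2): 1.00000 + 1.63700 + 1.33988 = 3.976884
B = 1.339884/3.976884 = 0.336918

Final: 0.336918


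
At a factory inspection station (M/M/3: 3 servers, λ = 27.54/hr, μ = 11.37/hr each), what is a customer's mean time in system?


a = 2.4222; ρ = 0.8074; P₀ = 0.053614
Lq = P₀·a^c·ρ/(c!(1−ρ)²) = 2.76344
Wq = Lq/λ = 2.76344/27.54 = 0.10034 hr
W = Wq + 1/μ = 0.10034 + 0.08795 = 0.18829 hr

Final: 0.18829 hr


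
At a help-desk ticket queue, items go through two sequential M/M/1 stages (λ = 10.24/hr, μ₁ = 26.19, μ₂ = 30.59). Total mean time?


Each node sees arrival rate λ = 10.24/hr (tandem ⇒ throughput preserved).
W₁ = 1/(μ₁−λ) = 1/(26.19−10.24) = 0.06270 hr
W₂ = 1/(μ₂−λ) = 1/(30.59−10.24) = 0.04914 hr
W_total = W₁ + W₂ = 0.06270 + 0.04914 = 0.11184 hr

Final: 0.11184 hr


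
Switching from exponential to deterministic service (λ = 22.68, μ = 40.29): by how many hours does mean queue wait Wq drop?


ρ = 22.68/40.29 = 0.5629
Wq(M/M/1) = ρ/(μ−λ) = 0.5629/17.61 = 0.03197 hr
Wq(M/D/1) = ρ/(2(μ−λ)) = 0.01598 hr
Savings = 0.03197 − 0.01598 = 0.01598 hr

Final: 0.01598 hr


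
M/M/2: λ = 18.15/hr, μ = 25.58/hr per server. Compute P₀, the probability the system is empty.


a = λ/μ = 18.15/25.58 = 0.7095; ρ = a/c = 0.3548
Σ_{k=0}^{1} a^k/k! (terms k=0..1) = 1.00000 + 0.70954 = 1.70954
Tail: a^2/(2!(1−ρ)) = 0.50345/(2·0.6452) = 0.39013
P₀ = 1/(1.70954 + 0.39013) = 1/2.09967 = 0.476266

Final: 0.476266


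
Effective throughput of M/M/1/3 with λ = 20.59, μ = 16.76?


ρ = 1.2285; P_K = (1−ρ)ρ^3/(1−ρ^4) = 0.331577
λ_eff = λ(1 − P_K) = 20.59·(1 − 0.331577) = 20.59·0.668423 = 13.7628 /hr

Final: 13.7628 /hr


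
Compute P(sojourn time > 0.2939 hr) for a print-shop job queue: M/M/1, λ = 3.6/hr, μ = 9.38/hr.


W ~ Exponential(μ−λ) for M/M/1.
μ − λ = 9.38 − 3.6 = 5.7800
P(W > t) = e^{−(μ−λ)t} = e^{−1.6987} = 0.182913

Final: 0.182913


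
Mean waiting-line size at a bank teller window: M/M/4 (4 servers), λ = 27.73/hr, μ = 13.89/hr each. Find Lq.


a = λ/μ = 1.9964; ρ = a/4 = 0.4991
P₀ = 0.130946
Lq = P₀·a^c·ρ / (c!·(1−ρ)²) = 0.130946·15.88512·0.4991/(24·0.25090)
= 0.17241

Final: 0.17241


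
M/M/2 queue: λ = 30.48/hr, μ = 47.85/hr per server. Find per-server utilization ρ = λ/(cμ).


ρ = λ/(cμ) = 30.48/(2·47.85) = 30.48/95.70 = 0.3185

Final: 0.3185


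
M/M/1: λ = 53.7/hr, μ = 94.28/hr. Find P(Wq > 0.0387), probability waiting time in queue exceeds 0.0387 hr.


ρ = 53.7/94.28 = 0.5696
P(Wq > t) = ρ·e^{−(μ−λ)t} = 0.5696·e^{−1.5704}
= 0.5696·0.207952 = 0.118446

Final: 0.118446
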